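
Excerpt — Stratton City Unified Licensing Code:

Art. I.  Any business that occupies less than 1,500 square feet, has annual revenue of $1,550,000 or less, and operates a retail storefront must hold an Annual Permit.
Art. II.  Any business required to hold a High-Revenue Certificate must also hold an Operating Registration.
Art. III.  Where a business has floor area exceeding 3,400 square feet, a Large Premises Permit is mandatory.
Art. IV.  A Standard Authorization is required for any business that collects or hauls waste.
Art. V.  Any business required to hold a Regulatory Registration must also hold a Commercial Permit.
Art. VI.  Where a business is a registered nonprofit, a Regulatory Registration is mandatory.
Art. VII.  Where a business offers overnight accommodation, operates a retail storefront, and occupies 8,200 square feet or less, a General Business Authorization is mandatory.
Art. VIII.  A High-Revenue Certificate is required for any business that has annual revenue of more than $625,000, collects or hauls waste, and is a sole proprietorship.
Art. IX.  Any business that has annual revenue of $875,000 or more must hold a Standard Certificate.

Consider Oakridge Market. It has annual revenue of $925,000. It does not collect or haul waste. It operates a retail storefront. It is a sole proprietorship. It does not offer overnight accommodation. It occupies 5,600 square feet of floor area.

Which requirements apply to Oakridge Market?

Large Premises Permit, Standard Certificate

Art. I. floor area 5,600 square feet ≥ 1,500 square feet; revenue $925,000 ≤ $1,550,000; operates a retail storefront → Annual Permit not required.
Art. II. High-Revenue Certificate is not required → no effect.
Art. III. floor area 5,600 square feet > 3,400 square feet → Large Premises Permit required.
Art. IV. does not collect or haul waste → Standard Authorization not required.
Art. V. Regulatory Registration is not required → no effect.
Art. VI. is a sole proprietorship (not: is a registered nonprofit) → Regulatory Registration not required.
Art. VII. does not offer overnight accommodation; operates a retail storefront; floor area 5,600 square feet ≤ 8,200 square feet → General Business Authorization not required.
Art. VIII. revenue $925,000 > $625,000; does not collect or haul waste; is a sole proprietorship → High-Revenue Certificate not required.
Art. IX. revenue $925,000 ≥ $875,000 → Standard Certificate required.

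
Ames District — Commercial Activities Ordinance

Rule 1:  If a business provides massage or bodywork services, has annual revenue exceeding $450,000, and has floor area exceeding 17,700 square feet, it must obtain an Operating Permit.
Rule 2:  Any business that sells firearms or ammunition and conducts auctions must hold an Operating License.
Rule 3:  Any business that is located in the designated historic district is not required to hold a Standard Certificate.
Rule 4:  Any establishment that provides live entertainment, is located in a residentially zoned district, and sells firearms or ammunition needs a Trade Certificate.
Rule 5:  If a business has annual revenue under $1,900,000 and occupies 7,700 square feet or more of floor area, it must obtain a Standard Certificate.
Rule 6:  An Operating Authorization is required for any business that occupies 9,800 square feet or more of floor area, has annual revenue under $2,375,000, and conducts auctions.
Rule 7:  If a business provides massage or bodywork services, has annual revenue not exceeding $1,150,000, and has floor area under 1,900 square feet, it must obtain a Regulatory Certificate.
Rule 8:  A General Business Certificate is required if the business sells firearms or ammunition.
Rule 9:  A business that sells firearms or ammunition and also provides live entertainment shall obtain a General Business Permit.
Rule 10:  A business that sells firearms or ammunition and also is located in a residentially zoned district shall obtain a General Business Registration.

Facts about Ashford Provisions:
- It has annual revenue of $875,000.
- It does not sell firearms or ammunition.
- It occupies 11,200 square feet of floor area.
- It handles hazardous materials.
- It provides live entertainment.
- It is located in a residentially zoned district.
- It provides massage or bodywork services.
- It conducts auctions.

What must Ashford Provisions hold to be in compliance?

Operating Authorization, Standard Certificate

Rule 1: provides massage or bodywork services; revenue $875,000 > $450,000; floor area 11,200 square feet ≤ 17,700 square feet → Operating Permit not required.
Rule 2: does not sell firearms or ammunition; conducts auctions → Operating License not required.
Rule 3: is located in a residentially zoned district (not: is located in the designated historic district) → Standard Certificate exemption does not apply.
Rule 4: provides live entertainment; is located in a residentially zoned district; does not sell firearms or ammunition → Trade Certificate not required.
Rule 5: revenue $875,000 < $1,900,000; floor area 11,200 square feet ≥ 7,700 square feet → Standard Certificate required.
Rule 6: floor area 11,200 square feet ≥ 9,800 square feet; revenue $875,000 < $2,375,000; conducts auctions → Operating Authorization required.
Rule 7: provides massage or bodywork services; revenue $875,000 ≤ $1,150,000; floor area 11,200 square feet ≥ 1,900 square feet → Regulatory Certificate not required.
Rule 8: does not sell firearms or ammunition → General Business Certificate not required.
Rule 9: does not sell firearms or ammunition; provides live entertainment → General Business Permit not required.
Rule 10: does not sell firearms or ammunition; is located in a residentially zoned district → General Business Registration not required.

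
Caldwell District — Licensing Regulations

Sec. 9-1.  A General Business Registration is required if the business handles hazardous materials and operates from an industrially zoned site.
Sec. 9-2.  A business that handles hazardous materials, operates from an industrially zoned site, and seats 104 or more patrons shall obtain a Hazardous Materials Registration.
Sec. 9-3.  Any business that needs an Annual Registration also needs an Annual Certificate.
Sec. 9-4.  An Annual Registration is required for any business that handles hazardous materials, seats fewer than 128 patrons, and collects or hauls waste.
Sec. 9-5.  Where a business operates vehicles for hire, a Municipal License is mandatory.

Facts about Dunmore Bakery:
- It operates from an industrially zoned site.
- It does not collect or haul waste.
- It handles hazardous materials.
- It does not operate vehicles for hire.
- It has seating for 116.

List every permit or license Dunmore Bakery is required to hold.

Sec. 9-1. handles hazardous materials; operates from an industrially zoned site → General Business Registration required.
Sec. 9-2. handles hazardous materials; operates from an industrially zoned site; seating 116 ≥ 104 → Hazardous Materials Registration required.
Sec. 9-3. Annual Registration is not required → no effect.
Sec. 9-4. handles hazardous materials; seating 116 < 128; does not collect or haul waste → Annual Registration not required.
Sec. 9-5. does not operate vehicles for hire → Municipal License not required.

General Business Registration, Hazardous Materials Registration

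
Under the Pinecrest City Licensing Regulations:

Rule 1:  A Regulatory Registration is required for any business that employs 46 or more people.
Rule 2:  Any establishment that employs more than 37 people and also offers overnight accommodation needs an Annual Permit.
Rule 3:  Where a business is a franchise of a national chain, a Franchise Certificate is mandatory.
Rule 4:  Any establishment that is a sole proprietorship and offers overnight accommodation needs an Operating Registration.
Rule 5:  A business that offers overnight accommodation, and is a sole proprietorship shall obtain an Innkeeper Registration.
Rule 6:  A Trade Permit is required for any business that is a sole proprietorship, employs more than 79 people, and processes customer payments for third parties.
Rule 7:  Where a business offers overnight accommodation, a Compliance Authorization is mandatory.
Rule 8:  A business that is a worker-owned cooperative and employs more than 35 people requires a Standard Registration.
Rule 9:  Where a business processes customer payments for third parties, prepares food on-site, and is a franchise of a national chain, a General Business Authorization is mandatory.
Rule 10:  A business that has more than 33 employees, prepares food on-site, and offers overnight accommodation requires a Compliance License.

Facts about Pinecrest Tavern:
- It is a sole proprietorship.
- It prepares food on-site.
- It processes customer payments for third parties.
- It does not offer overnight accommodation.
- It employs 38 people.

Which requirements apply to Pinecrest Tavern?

None

Rule 1: employees 38 < 46 → Regulatory Registration not required.
Rule 2: employees 38 > 37; does not offer overnight accommodation → Annual Permit not required.
Rule 3: is a sole proprietorship (not: is a franchise of a national chain) → Franchise Certificate not required.
Rule 4: is a sole proprietorship; does not offer overnight accommodation → Operating Registration not required.
Rule 5: does not offer overnight accommodation; is a sole proprietorship → Innkeeper Registration not required.
Rule 6: is a sole proprietorship; employees 38 ≤ 79; processes customer payments for third parties → Trade Permit not required.
Rule 7: does not offer overnight accommodation → Compliance Authorization not required.
Rule 8: is a sole proprietorship (not: is a worker-owned cooperative); employees 38 > 35 → Standard Registration not required.
Rule 9: processes customer payments for third parties; prepares food on-site; is a sole proprietorship (not: is a franchise of a national chain) → General Business Authorization not required.
Rule 10: employees 38 > 33; prepares food on-site; does not offer overnight accommodation → Compliance License not required.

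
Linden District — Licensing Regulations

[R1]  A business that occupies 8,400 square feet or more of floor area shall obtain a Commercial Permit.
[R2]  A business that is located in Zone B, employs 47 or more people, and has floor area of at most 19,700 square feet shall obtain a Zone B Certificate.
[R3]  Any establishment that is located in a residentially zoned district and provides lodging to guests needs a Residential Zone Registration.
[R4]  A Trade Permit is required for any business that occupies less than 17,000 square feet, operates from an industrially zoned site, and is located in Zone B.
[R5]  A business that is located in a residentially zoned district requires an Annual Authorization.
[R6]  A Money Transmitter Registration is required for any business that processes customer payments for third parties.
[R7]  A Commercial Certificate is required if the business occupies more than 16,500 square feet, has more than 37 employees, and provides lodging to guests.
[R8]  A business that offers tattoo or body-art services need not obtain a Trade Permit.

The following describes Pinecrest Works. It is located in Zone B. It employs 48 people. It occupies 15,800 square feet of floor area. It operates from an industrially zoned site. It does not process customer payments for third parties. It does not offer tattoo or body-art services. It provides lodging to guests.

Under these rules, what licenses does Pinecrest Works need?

Commercial Permit, Trade Permit, Zone B Certificate

[R1] floor area 15,800 square feet ≥ 8,400 square feet → Commercial Permit required.
[R2] is located in Zone B; employees 48 ≥ 47; floor area 15,800 square feet ≤ 19,700 square feet → Zone B Certificate required.
[R3] is located in Zone B (not: is located in a residentially zoned district); provides lodging to guests → Residential Zone Registration not required.
[R4] floor area 15,800 square feet < 17,000 square feet; operates from an industrially zoned site; is located in Zone B → Trade Permit required.
[R5] is located in Zone B (not: is located in a residentially zoned district) → Annual Authorization not required.
[R6] does not process customer payments for third parties → Money Transmitter Registration not required.
[R7] floor area 15,800 square feet ≤ 16,500 square feet; employees 48 > 37; provides lodging to guests → Commercial Certificate not required.
[R8] does not offer tattoo or body-art services → Trade Permit exemption does not apply.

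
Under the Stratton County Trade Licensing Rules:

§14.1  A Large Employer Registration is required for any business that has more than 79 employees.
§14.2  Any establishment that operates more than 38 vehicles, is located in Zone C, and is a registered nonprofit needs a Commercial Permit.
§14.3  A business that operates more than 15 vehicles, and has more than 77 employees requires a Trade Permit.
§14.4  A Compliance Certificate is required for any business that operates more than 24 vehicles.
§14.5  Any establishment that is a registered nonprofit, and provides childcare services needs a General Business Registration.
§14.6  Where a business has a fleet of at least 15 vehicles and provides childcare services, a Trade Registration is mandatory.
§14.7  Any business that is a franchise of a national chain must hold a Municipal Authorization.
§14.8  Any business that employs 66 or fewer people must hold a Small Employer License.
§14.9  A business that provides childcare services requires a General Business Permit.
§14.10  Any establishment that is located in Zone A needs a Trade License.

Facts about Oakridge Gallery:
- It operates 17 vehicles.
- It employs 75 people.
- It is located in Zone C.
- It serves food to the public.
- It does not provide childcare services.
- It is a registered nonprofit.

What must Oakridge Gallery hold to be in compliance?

§14.1 employees 75 ≤ 79 → Large Employer Registration not required.
§14.2 vehicles 17 ≤ 38; is located in Zone C; is a registered nonprofit → Commercial Permit not required.
§14.3 vehicles 17 > 15; employees 75 ≤ 77 → Trade Permit not required.
§14.4 vehicles 17 ≤ 24 → Compliance Certificate not required.
§14.5 is a registered nonprofit; does not provide childcare services → General Business Registration not required.
§14.6 vehicles 17 ≥ 15; does not provide childcare services → Trade Registration not required.
§14.7 is a registered nonprofit (not: is a franchise of a national chain) → Municipal Authorization not required.
§14.8 employees 75 > 66 → Small Employer License not required.
§14.9 does not provide childcare services → General Business Permit not required.
§14.10 is located in Zone C (not: is located in Zone A) → Trade License not required.

None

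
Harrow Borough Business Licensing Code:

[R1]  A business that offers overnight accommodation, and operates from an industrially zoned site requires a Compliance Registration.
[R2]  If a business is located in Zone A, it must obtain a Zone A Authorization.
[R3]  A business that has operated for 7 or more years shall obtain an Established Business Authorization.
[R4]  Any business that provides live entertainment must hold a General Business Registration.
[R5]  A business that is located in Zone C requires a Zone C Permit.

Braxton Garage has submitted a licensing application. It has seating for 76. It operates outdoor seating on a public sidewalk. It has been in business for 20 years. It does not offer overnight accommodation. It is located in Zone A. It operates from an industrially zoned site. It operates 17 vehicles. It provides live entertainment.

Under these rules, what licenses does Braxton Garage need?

Established Business Authorization, General Business Registration, Zone A Authorization

[R1] does not offer overnight accommodation; operates from an industrially zoned site → Compliance Registration not required.
[R2] is located in Zone A → Zone A Authorization required.
[R3] years in business 20 ≥ 7 → Established Business Authorization required.
[R4] provides live entertainment → General Business Registration required.
[R5] is located in Zone A (not: is located in Zone C) → Zone C Permit not required.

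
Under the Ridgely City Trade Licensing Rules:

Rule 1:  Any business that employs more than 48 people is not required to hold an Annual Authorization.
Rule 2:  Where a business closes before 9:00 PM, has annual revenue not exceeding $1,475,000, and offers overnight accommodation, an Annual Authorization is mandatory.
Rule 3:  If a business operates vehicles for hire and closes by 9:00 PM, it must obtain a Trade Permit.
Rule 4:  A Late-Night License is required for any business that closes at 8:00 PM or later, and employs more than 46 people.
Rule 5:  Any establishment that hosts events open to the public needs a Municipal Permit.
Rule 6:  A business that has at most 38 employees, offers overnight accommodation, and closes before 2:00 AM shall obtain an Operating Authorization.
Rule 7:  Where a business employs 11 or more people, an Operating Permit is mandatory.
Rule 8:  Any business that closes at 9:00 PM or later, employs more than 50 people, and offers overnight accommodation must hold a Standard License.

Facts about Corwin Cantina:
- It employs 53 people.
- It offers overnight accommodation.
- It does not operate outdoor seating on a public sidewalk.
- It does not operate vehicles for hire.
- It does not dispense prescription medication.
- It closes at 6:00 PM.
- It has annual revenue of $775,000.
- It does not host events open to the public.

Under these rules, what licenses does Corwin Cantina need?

Rule 1: employees 53 > 48 → exempt from Annual Authorization.
Rule 2: closes 6:00 PM, at/before 9:00 PM; revenue $775,000 ≤ $1,475,000; offers overnight accommodation → Annual Authorization required.
Rule 3: does not operate vehicles for hire; closes 6:00 PM, at/before 9:00 PM → Trade Permit not required.
Rule 4: closes 6:00 PM, at/before 8:00 PM; employees 53 > 46 → Late-Night License not required.
Rule 5: does not host events open to the public → Municipal Permit not required.
Rule 6: employees 53 > 38; offers overnight accommodation; closes 6:00 PM, at/before 2:00 AM → Operating Authorization not required.
Rule 7: employees 53 ≥ 11 → Operating Permit required.
Rule 8: closes 6:00 PM, at/before 9:00 PM; employees 53 > 50; offers overnight accommodation → Standard License not required.

Operating Permit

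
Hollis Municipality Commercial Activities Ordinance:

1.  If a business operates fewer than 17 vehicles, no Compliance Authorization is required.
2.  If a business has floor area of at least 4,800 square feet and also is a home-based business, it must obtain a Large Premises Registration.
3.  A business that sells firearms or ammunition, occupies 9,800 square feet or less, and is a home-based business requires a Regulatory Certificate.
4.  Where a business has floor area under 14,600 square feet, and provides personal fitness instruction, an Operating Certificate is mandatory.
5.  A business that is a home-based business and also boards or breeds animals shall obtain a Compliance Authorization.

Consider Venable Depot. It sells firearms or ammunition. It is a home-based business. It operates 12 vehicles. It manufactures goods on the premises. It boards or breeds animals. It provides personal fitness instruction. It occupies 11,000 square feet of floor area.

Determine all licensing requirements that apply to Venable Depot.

1. vehicles 12 < 17 → exempt from Compliance Authorization.
2. floor area 11,000 square feet ≥ 4,800 square feet; is a home-based business → Large Premises Registration required.
3. sells firearms or ammunition; floor area 11,000 square feet > 9,800 square feet; is a home-based business → Regulatory Certificate not required.
4. floor area 11,000 square feet < 14,600 square feet; provides personal fitness instruction → Operating Certificate required.
5. is a home-based business; boards or breeds animals → Compliance Authorization required.

Large Premises Registration, Operating Certificate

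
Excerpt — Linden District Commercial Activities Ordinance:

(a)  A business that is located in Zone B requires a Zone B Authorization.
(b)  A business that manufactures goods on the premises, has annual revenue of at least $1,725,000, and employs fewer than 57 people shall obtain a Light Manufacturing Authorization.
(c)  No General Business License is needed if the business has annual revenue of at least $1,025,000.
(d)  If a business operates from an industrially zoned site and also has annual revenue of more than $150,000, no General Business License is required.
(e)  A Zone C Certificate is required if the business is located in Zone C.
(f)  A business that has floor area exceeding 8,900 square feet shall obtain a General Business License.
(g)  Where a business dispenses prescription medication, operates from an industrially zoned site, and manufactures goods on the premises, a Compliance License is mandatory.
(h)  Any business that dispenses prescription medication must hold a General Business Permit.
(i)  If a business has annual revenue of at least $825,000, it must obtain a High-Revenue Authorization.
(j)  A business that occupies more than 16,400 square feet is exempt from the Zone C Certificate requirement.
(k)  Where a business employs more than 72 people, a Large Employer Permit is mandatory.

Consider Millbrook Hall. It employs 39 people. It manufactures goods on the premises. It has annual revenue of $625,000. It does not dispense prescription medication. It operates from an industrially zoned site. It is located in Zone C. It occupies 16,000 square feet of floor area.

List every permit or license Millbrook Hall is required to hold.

Zone C Certificate

(a) is located in Zone C (not: is located in Zone B) → Zone B Authorization not required.
(b) manufactures goods on the premises; revenue $625,000 < $1,725,000; employees 39 < 57 → Light Manufacturing Authorization not required.
(c) revenue $625,000 < $1,025,000 → General Business License exemption does not apply.
(d) operates from an industrially zoned site; revenue $625,000 > $150,000 → exempt from General Business License.
(e) is located in Zone C → Zone C Certificate required.
(f) floor area 16,000 square feet > 8,900 square feet → General Business License required.
(g) does not dispense prescription medication; operates from an industrially zoned site; manufactures goods on the premises → Compliance License not required.
(h) does not dispense prescription medication → General Business Permit not required.
(i) revenue $625,000 < $825,000 → High-Revenue Authorization not required.
(j) floor area 16,000 square feet ≤ 16,400 square feet → Zone C Certificate exemption does not apply.
(k) employees 39 ≤ 72 → Large Employer Permit not required.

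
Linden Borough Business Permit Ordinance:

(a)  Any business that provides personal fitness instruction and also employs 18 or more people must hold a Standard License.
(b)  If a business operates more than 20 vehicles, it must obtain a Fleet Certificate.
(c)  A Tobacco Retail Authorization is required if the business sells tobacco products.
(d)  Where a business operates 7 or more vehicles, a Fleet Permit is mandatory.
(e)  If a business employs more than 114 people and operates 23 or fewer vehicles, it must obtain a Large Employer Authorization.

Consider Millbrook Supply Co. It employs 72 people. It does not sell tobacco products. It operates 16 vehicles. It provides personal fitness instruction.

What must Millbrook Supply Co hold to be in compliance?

(a) provides personal fitness instruction; employees 72 ≥ 18 → Standard License required.
(b) vehicles 16 ≤ 20 → Fleet Certificate not required.
(c) does not sell tobacco products → Tobacco Retail Authorization not required.
(d) vehicles 16 ≥ 7 → Fleet Permit required.
(e) employees 72 ≤ 114; vehicles 16 ≤ 23 → Large Employer Authorization not required.

Fleet Permit, Standard License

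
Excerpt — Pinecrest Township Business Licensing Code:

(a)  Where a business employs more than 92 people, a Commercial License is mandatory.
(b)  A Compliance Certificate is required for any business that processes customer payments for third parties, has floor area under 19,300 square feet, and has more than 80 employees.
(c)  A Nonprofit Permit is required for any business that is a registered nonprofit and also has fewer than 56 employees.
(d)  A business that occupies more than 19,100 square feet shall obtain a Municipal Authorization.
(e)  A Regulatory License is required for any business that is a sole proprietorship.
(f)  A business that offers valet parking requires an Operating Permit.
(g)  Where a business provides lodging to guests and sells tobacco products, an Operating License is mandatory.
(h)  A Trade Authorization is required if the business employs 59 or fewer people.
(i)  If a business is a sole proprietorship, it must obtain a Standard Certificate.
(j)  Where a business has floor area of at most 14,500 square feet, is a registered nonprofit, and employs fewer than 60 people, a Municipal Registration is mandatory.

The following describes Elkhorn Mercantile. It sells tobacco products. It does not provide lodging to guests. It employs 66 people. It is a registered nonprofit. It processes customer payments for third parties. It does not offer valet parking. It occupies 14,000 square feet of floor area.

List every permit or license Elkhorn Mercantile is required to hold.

None

(a) employees 66 ≤ 92 → Commercial License not required.
(b) processes customer payments for third parties; floor area 14,000 square feet < 19,300 square feet; employees 66 ≤ 80 → Compliance Certificate not required.
(c) is a registered nonprofit; employees 66 ≥ 56 → Nonprofit Permit not required.
(d) floor area 14,000 square feet ≤ 19,100 square feet → Municipal Authorization not required.
(e) is a registered nonprofit (not: is a sole proprietorship) → Regulatory License not required.
(f) does not offer valet parking → Operating Permit not required.
(g) does not provide lodging to guests; sells tobacco products → Operating License not required.
(h) employees 66 > 59 → Trade Authorization not required.
(i) is a registered nonprofit (not: is a sole proprietorship) → Standard Certificate not required.
(j) floor area 14,000 square feet ≤ 14,500 square feet; is a registered nonprofit; employees 66 ≥ 60 → Municipal Registration not required.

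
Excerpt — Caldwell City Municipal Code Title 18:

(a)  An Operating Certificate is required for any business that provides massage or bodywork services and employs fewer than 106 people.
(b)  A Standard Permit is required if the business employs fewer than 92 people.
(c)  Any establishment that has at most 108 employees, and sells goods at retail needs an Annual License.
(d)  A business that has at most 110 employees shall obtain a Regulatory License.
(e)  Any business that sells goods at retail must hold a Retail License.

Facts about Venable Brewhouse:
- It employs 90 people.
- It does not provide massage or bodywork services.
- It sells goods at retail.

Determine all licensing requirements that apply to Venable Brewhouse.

(a) does not provide massage or bodywork services; employees 90 < 106 → Operating Certificate not required.
(b) employees 90 < 92 → Standard Permit required.
(c) employees 90 ≤ 108; sells goods at retail → Annual License required.
(d) employees 90 ≤ 110 → Regulatory License required.
(e) sells goods at retail → Retail License required.

Annual License, Regulatory License, Retail License, Standard Permit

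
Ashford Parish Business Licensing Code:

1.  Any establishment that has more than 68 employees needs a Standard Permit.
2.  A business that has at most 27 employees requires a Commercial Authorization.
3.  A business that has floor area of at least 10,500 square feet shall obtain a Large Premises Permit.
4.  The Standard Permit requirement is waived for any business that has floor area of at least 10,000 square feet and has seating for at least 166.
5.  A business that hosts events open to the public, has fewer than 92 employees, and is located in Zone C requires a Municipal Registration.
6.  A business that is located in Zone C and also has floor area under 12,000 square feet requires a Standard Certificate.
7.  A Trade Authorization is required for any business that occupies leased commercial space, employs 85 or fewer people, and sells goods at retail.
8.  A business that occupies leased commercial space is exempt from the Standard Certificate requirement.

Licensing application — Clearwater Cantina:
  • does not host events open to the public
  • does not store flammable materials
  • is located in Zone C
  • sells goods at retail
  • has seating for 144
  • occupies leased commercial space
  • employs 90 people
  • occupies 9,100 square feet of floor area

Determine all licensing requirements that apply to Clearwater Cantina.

Standard Permit

1. employees 90 > 68 → Standard Permit required.
2. employees 90 > 27 → Commercial Authorization not required.
3. floor area 9,100 square feet < 10,500 square feet → Large Premises Permit not required.
4. floor area 9,100 square feet < 10,000 square feet; seating 144 < 166 → Standard Permit exemption does not apply.
5. does not host events open to the public; employees 90 < 92; is located in Zone C → Municipal Registration not required.
6. is located in Zone C; floor area 9,100 square feet < 12,000 square feet → Standard Certificate required.
7. occupies leased commercial space; employees 90 > 85; sells goods at retail → Trade Authorization not required.
8. occupies leased commercial space → exempt from Standard Certificate.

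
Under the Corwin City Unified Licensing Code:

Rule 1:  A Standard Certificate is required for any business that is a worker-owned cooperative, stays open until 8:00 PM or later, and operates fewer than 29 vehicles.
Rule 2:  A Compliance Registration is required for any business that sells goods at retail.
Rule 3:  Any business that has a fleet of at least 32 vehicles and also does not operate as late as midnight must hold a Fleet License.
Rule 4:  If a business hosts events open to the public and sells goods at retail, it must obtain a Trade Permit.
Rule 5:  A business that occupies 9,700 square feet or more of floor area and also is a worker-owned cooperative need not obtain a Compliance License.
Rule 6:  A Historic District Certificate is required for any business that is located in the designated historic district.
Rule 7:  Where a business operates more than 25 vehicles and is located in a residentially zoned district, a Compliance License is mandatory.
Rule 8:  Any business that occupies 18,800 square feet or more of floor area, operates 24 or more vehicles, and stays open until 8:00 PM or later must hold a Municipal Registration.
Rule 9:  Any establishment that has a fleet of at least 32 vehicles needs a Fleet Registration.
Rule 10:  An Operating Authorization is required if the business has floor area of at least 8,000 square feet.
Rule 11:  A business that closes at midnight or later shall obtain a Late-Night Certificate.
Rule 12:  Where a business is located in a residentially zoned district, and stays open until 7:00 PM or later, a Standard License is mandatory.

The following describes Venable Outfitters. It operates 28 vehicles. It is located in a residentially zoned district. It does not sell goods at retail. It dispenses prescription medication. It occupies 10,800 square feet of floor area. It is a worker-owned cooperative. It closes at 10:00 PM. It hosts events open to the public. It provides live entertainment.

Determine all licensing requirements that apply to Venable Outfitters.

Rule 1: is a worker-owned cooperative; closes 10:00 PM, after 8:00 PM; vehicles 28 < 29 → Standard Certificate required.
Rule 2: does not sell goods at retail → Compliance Registration not required.
Rule 3: vehicles 28 < 32; closes 10:00 PM, at/before midnight → Fleet License not required.
Rule 4: hosts events open to the public; does not sell goods at retail → Trade Permit not required.
Rule 5: floor area 10,800 square feet ≥ 9,700 square feet; is a worker-owned cooperative → exempt from Compliance License.
Rule 6: is located in a residentially zoned district (not: is located in the designated historic district) → Historic District Certificate not required.
Rule 7: vehicles 28 > 25; is located in a residentially zoned district → Compliance License required.
Rule 8: floor area 10,800 square feet < 18,800 square feet; vehicles 28 ≥ 24; closes 10:00 PM, after 8:00 PM → Municipal Registration not required.
Rule 9: vehicles 28 < 32 → Fleet Registration not required.
Rule 10: floor area 10,800 square feet ≥ 8,000 square feet → Operating Authorization required.
Rule 11: closes 10:00 PM, at/before midnight → Late-Night Certificate not required.
Rule 12: is located in a residentially zoned district; closes 10:00 PM, after 7:00 PM → Standard License required.

Operating Authorization, Standard Certificate, Standard License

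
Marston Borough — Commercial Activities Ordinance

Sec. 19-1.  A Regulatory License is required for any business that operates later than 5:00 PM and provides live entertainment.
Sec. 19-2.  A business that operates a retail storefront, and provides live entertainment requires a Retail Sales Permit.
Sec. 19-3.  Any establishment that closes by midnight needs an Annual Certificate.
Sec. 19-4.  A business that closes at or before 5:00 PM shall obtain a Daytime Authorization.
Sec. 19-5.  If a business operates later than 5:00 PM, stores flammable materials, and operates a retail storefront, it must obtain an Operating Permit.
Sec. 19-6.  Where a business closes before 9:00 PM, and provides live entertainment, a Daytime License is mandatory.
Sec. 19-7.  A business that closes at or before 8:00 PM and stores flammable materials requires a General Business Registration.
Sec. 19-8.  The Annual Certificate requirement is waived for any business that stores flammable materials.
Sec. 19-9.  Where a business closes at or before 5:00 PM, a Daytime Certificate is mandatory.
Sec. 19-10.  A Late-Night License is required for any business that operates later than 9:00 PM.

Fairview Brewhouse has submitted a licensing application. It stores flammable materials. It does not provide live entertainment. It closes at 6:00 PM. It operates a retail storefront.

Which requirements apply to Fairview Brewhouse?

Sec. 19-1. closes 6:00 PM, after 5:00 PM; does not provide live entertainment → Regulatory License not required.
Sec. 19-2. operates a retail storefront; does not provide live entertainment → Retail Sales Permit not required.
Sec. 19-3. closes 6:00 PM, at/before midnight → Annual Certificate required.
Sec. 19-4. closes 6:00 PM, after 5:00 PM → Daytime Authorization not required.
Sec. 19-5. closes 6:00 PM, after 5:00 PM; stores flammable materials; operates a retail storefront → Operating Permit required.
Sec. 19-6. closes 6:00 PM, at/before 9:00 PM; does not provide live entertainment → Daytime License not required.
Sec. 19-7. closes 6:00 PM, at/before 8:00 PM; stores flammable materials → General Business Registration required.
Sec. 19-8. stores flammable materials → exempt from Annual Certificate.
Sec. 19-9. closes 6:00 PM, after 5:00 PM → Daytime Certificate not required.
Sec. 19-10. closes 6:00 PM, at/before 9:00 PM → Late-Night License not required.

General Business Registration, Operating Permit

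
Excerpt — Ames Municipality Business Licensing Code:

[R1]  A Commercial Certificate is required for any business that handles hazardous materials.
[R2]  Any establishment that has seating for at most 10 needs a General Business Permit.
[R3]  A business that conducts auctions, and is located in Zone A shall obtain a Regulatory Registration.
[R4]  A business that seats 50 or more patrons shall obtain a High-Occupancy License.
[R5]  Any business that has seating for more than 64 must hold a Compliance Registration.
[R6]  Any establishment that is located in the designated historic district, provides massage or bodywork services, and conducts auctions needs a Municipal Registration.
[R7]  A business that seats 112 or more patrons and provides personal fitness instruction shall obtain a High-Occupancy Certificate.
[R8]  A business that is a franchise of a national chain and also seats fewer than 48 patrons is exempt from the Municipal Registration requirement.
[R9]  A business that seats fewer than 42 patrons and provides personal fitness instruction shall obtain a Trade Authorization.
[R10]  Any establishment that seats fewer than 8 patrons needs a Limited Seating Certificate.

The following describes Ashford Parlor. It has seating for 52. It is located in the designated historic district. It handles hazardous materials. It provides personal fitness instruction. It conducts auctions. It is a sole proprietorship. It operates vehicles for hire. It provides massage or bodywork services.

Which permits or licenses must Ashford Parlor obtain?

Commercial Certificate, High-Occupancy License, Municipal Registration

[R1] handles hazardous materials → Commercial Certificate required.
[R2] seating 52 > 10 → General Business Permit not required.
[R3] conducts auctions; is located in the designated historic district (not: is located in Zone A) → Regulatory Registration not required.
[R4] seating 52 ≥ 50 → High-Occupancy License required.
[R5] seating 52 ≤ 64 → Compliance Registration not required.
[R6] is located in the designated historic district; provides massage or bodywork services; conducts auctions → Municipal Registration required.
[R7] seating 52 < 112; provides personal fitness instruction → High-Occupancy Certificate not required.
[R8] is a sole proprietorship (not: is a franchise of a national chain); seating 52 ≥ 48 → Municipal Registration exemption does not apply.
[R9] seating 52 ≥ 42; provides personal fitness instruction → Trade Authorization not required.
[R10] seating 52 ≥ 8 → Limited Seating Certificate not required.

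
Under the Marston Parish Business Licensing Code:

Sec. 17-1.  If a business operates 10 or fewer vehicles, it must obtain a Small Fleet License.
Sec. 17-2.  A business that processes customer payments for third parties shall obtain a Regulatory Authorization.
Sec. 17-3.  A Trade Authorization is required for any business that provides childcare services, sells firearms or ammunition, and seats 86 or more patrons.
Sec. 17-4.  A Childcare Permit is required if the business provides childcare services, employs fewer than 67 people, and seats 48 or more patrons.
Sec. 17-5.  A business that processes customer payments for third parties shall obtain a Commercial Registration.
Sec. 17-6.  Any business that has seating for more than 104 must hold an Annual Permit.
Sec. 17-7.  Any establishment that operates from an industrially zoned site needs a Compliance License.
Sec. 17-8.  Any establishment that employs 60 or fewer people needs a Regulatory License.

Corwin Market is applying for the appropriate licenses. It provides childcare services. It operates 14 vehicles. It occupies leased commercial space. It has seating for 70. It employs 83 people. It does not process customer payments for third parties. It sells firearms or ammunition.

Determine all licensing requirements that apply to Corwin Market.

Sec. 17-1. vehicles 14 > 10 → Small Fleet License not required.
Sec. 17-2. does not process customer payments for third parties → Regulatory Authorization not required.
Sec. 17-3. provides childcare services; sells firearms or ammunition; seating 70 < 86 → Trade Authorization not required.
Sec. 17-4. provides childcare services; employees 83 ≥ 67; seating 70 ≥ 48 → Childcare Permit not required.
Sec. 17-5. does not process customer payments for third parties → Commercial Registration not required.
Sec. 17-6. seating 70 ≤ 104 → Annual Permit not required.
Sec. 17-7. occupies leased commercial space (not: operates from an industrially zoned site) → Compliance License not required.
Sec. 17-8. employees 83 > 60 → Regulatory License not required.

None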